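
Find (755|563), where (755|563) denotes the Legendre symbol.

(755|563)
  = (192|563)    [755 ≡ 192 mod 563]
  = (3|563)    [563 ≡ 3 mod 8 ⇒ (2|563)^6 = +1]
  = -(563|3)    [QR: both ≡ 3 mod 4, sign flips]
  = -(2|3)    [563 ≡ 2 mod 3]
  = (1|3)    [3 ≡ 3 mod 8 ⇒ (2|3) = -1]
  = 1    [(1|3) = 1]

1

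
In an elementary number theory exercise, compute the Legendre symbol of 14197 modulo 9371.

-1

(14197/9371)
  = (4826/9371)    [14197 ≡ 4826 mod 9371]
  = -(2413/9371)    [9371 ≡ 3 mod 8 ⇒ (2/9371) = -1]
  = -(9371/2413)    [QR: 2413 ≡ 1 mod 4, sign kept]
  = -(2132/2413)    [9371 ≡ 2132 mod 2413]
  = -(533/2413)    [2413 ≡ 5 mod 8 ⇒ (2/2413)^2 = +1]
  = -(2413/533)    [QR: 533 ≡ 1 mod 4, sign kept]
  = -(281/533)    [2413 ≡ 281 mod 533]
  = -(533/281)    [QR: 281 ≡ 1 mod 4, sign kept]
  = -(252/281)    [533 ≡ 252 mod 281]
  = -(63/281)    [281 ≡ 1 mod 8 ⇒ (2/281)^2 = +1]
  = -(281/63)    [QR: 281 ≡ 1 mod 4, sign kept]
  = -(29/63)    [281 ≡ 29 mod 63]
  = -(63/29)    [QR: 29 ≡ 1 mod 4, sign kept]
  = -(5/29)    [63 ≡ 5 mod 29]
  = -(29/5)    [QR: 5 ≡ 1 mod 4, sign kept]
  = -(4/5)    [29 ≡ 4 mod 5]
  = -(1/5)    [5 ≡ 5 mod 8 ⇒ (2/5)^2 = +1]
  = -1    [(1/5) = 1]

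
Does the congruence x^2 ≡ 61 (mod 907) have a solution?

61 ≡ 1 (mod 4), so quadratic reciprocity gives (61|907) = (907|61). Reduce: 907 ≡ 53 (mod 61). Now have (53|61).
53 ≡ 1 (mod 4), so quadratic reciprocity gives (53|61) = (61|53). Reduce: 61 ≡ 8 (mod 53). Now have (8|53).
Factor out 2: 8 = 2^3. Since 53 ≡ 5 (mod 8), (2|53) = -1, and (2|53)^3 = -1. Now have -(1|53).
(1|53) = 1. Collecting the sign factors: -1.
The Legendre symbol is -1, so x^2 ≡ 61 (mod 907) has no solution.

no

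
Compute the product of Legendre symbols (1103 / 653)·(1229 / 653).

-1

By multiplicativity, (1103·1229 / 653) = (1103 / 653)·(1229 / 653).
First factor (1103 / 653):
Reduce the numerator: 1103 ≡ 450 (mod 653), so (1103 / 653) = (450 / 653).
Factor out 2: 450 = 2·225. Since 653 ≡ 5 (mod 8), (2 / 653) = -1. Now have -(225 / 653).
225 ≡ 1 (mod 4), so quadratic reciprocity gives (225 / 653) = (653 / 225). Reduce: 653 ≡ 203 (mod 225). Now have -(203 / 225).
225 ≡ 1 (mod 4), so quadratic reciprocity gives (203 / 225) = (225 / 203). Reduce: 225 ≡ 22 (mod 203). Now have -(22 / 203).
Factor out 2: 22 = 2·11. Since 203 ≡ 3 (mod 8), (2 / 203) = -1. Now have (11 / 203).
Both 11 ≡ 3 and 203 ≡ 3 (mod 4), so reciprocity gives (11 / 203) = -(203 / 11). Reduce: 203 ≡ 5 (mod 11). Now have -(5 / 11).
5 ≡ 1 (mod 4), so quadratic reciprocity gives (5 / 11) = (11 / 5). Reduce: 11 ≡ 1 (mod 5). Now have -(1 / 5).
(1 / 5) = 1. Collecting the sign factors: -1.
Second factor (1229 / 653):
Reduce the numerator: 1229 ≡ 576 (mod 653), so (1229 / 653) = (576 / 653).
Factor out 2: 576 = 2^6·9. Since 653 ≡ 5 (mod 8), (2 / 653) = -1, and (2 / 653)^6 = +1. Now have (9 / 653).
9 ≡ 1 (mod 4), so quadratic reciprocity gives (9 / 653) = (653 / 9). Reduce: 653 ≡ 5 (mod 9). Now have (5 / 9).
5 ≡ 1 (mod 4), so quadratic reciprocity gives (5 / 9) = (9 / 5). Reduce: 9 ≡ 4 (mod 5). Now have (4 / 5).
Factor out 2: 4 = 2^2. Since 5 ≡ 5 (mod 8), (2 / 5) = -1, and (2 / 5)^2 = +1. Now have (1 / 5).
(1 / 5) = 1. Collecting the sign factors: 1.
Product: (-1)·(1) = -1.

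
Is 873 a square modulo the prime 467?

yes

Reduce the numerator: 873 ≡ 406 (mod 467), so (873|467) = (406|467).
Factor out 2: 406 = 2·203. Since 467 ≡ 3 (mod 8), (2|467) = -1. Now have -(203|467).
Both 203 ≡ 3 and 467 ≡ 3 (mod 4), so reciprocity gives (203|467) = -(467|203). Reduce: 467 ≡ 61 (mod 203). Now have (61|203).
61 ≡ 1 (mod 4), so quadratic reciprocity gives (61|203) = (203|61). Reduce: 203 ≡ 20 (mod 61). Now have (20|61).
Factor out 2: 20 = 2^2·5. Since 61 ≡ 5 (mod 8), (2|61) = -1, and (2|61)^2 = +1. Now have (5|61).
5 ≡ 1 (mod 4), so quadratic reciprocity gives (5|61) = (61|5). Reduce: 61 ≡ 1 (mod 5). Now have (1|5).
(1|5) = 1. Collecting the sign factors: 1.
The Legendre symbol is 1, so x^2 ≡ 873 (mod 467) has solution.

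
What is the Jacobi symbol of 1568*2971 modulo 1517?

1

By multiplicativity, (1568·2971 / 1517) = (1568 / 1517)·(2971 / 1517).
First factor (1568 / 1517):
(1568 / 1517)
  = (51 / 1517)    [1568 ≡ 51 mod 1517]
  = (1517 / 51)    [QR: 1517 ≡ 1 mod 4, sign kept]
  = (38 / 51)    [1517 ≡ 38 mod 51]
  = -(19 / 51)    [51 ≡ 3 mod 8 ⇒ (2 / 51) = -1]
  = (51 / 19)    [QR: both ≡ 3 mod 4, sign flips]
  = (13 / 19)    [51 ≡ 13 mod 19]
  = (19 / 13)    [QR: 13 ≡ 1 mod 4, sign kept]
  = (6 / 13)    [19 ≡ 6 mod 13]
  = -(3 / 13)    [13 ≡ 5 mod 8 ⇒ (2 / 13) = -1]
  = -(13 / 3)    [QR: 13 ≡ 1 mod 4, sign kept]
  = -(1 / 3)    [13 ≡ 1 mod 3]
  = -1    [(1 / 3) = 1]
Second factor (2971 / 1517):
(2971 / 1517)
  = (1454 / 1517)    [2971 ≡ 1454 mod 1517]
  = -(727 / 1517)    [1517 ≡ 5 mod 8 ⇒ (2 / 1517) = -1]
  = -(1517 / 727)    [QR: 1517 ≡ 1 mod 4, sign kept]
  = -(63 / 727)    [1517 ≡ 63 mod 727]
  = (727 / 63)    [QR: both ≡ 3 mod 4, sign flips]
  = (34 / 63)    [727 ≡ 34 mod 63]
  = (17 / 63)    [63 ≡ 7 mod 8 ⇒ (2 / 63) = +1]
  = (63 / 17)    [QR: 17 ≡ 1 mod 4, sign kept]
  = (12 / 17)    [63 ≡ 12 mod 17]
  = (3 / 17)    [17 ≡ 1 mod 8 ⇒ (2 / 17)^2 = +1]
  = (17 / 3)    [QR: 17 ≡ 1 mod 4, sign kept]
  = (2 / 3)    [17 ≡ 2 mod 3]
  = -(1 / 3)    [3 ≡ 3 mod 8 ⇒ (2 / 3) = -1]
  = -1    [(1 / 3) = 1]
Product: (-1)·(-1) = 1.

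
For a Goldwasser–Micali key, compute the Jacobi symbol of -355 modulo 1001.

Pull out -1: (-355 / 1001) = (-1 / 1001)·(355 / 1001). Since 1001 ≡ 1 (mod 4), (-1 / 1001) = +1. Now have (355 / 1001).
1001 ≡ 1 (mod 4), so quadratic reciprocity gives (355 / 1001) = (1001 / 355). Reduce: 1001 ≡ 291 (mod 355). Now have (291 / 355).
Both 291 ≡ 3 and 355 ≡ 3 (mod 4), so reciprocity gives (291 / 355) = -(355 / 291). Reduce: 355 ≡ 64 (mod 291). Now have -(64 / 291).
Factor out 2: 64 = 2^6. Since 291 ≡ 3 (mod 8), (2 / 291) = -1, and (2 / 291)^6 = +1. Now have -(1 / 291).
(1 / 291) = 1. Collecting the sign factors: -1.

-1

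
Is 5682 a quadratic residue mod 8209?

Factor out 2: 5682 = 2·2841. Since 8209 ≡ 1 (mod 8), (2|8209) = +1. Now have (2841|8209).
2841 ≡ 1 (mod 4), so quadratic reciprocity gives (2841|8209) = (8209|2841). Reduce: 8209 ≡ 2527 (mod 2841). Now have (2527|2841).
2841 ≡ 1 (mod 4), so quadratic reciprocity gives (2527|2841) = (2841|2527). Reduce: 2841 ≡ 314 (mod 2527). Now have (314|2527).
Factor out 2: 314 = 2·157. Since 2527 ≡ 7 (mod 8), (2|2527) = +1. Now have (157|2527).
157 ≡ 1 (mod 4), so quadratic reciprocity gives (157|2527) = (2527|157). Reduce: 2527 ≡ 15 (mod 157). Now have (15|157).
157 ≡ 1 (mod 4), so quadratic reciprocity gives (15|157) = (157|15). Reduce: 157 ≡ 7 (mod 15). Now have (7|15).
Both 7 ≡ 3 and 15 ≡ 3 (mod 4), so reciprocity gives (7|15) = -(15|7). Reduce: 15 ≡ 1 (mod 7). Now have -(1|7).
(1|7) = 1. Collecting the sign factors: -1.
(5682|8209) = -1, and 8209 is prime, so 5682 is not a quadratic residue mod 8209.

no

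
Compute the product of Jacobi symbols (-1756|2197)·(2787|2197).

By multiplicativity, (-1756·2787|2197) = (-1756|2197)·(2787|2197).
First factor (-1756|2197):
Reduce the numerator: -1756 ≡ 441 (mod 2197), so (-1756|2197) = (441|2197).
441 ≡ 1 (mod 4), so quadratic reciprocity gives (441|2197) = (2197|441). Reduce: 2197 ≡ 433 (mod 441). Now have (433|441).
433 ≡ 1 (mod 4), so quadratic reciprocity gives (433|441) = (441|433). Reduce: 441 ≡ 8 (mod 433). Now have (8|433).
Factor out 2: 8 = 2^3. Since 433 ≡ 1 (mod 8), (2|433) = +1, and (2|433)^3 = +1. Now have (1|433).
(1|433) = 1. Collecting the sign factors: 1.
Second factor (2787|2197):
Reduce the numerator: 2787 ≡ 590 (mod 2197), so (2787|2197) = (590|2197).
Factor out 2: 590 = 2·295. Since 2197 ≡ 5 (mod 8), (2|2197) = -1. Now have -(295|2197).
2197 ≡ 1 (mod 4), so quadratic reciprocity gives (295|2197) = (2197|295). Reduce: 2197 ≡ 132 (mod 295). Now have -(132|295).
Factor out 2: 132 = 2^2·33. Since 295 ≡ 7 (mod 8), (2|295) = +1, and (2|295)^2 = +1. Now have -(33|295).
33 ≡ 1 (mod 4), so quadratic reciprocity gives (33|295) = (295|33). Reduce: 295 ≡ 31 (mod 33). Now have -(31|33).
33 ≡ 1 (mod 4), so quadratic reciprocity gives (31|33) = (33|31). Reduce: 33 ≡ 2 (mod 31). Now have -(2|31).
Factor out 2: 2 = 2. Since 31 ≡ 7 (mod 8), (2|31) = +1. Now have -(1|31).
(1|31) = 1. Collecting the sign factors: -1.
Product: (1)·(-1) = -1.

-1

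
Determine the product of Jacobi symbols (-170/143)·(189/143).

-1

By multiplicativity, (-170·189/143) = (-170/143)·(189/143).
First factor (-170/143):
Pull out -1: (-170/143) = (-1/143)·(170/143). Since 143 ≡ 3 (mod 4), (-1/143) = -1. Now have -(170/143).
Reduce the numerator: 170 ≡ 27 (mod 143), so (170/143) = (27/143).
Both 27 ≡ 3 and 143 ≡ 3 (mod 4), so reciprocity gives (27/143) = -(143/27). Reduce: 143 ≡ 8 (mod 27). Now have (8/27).
Factor out 2: 8 = 2^3. Since 27 ≡ 3 (mod 8), (2/27) = -1, and (2/27)^3 = -1. Now have -(1/27).
(1/27) = 1. Collecting the sign factors: -1.
Second factor (189/143):
Reduce the numerator: 189 ≡ 46 (mod 143), so (189/143) = (46/143).
Factor out 2: 46 = 2·23. Since 143 ≡ 7 (mod 8), (2/143) = +1. Now have (23/143).
Both 23 ≡ 3 and 143 ≡ 3 (mod 4), so reciprocity gives (23/143) = -(143/23). Reduce: 143 ≡ 5 (mod 23). Now have -(5/23).
5 ≡ 1 (mod 4), so quadratic reciprocity gives (5/23) = (23/5). Reduce: 23 ≡ 3 (mod 5). Now have -(3/5).
5 ≡ 1 (mod 4), so quadratic reciprocity gives (3/5) = (5/3). Reduce: 5 ≡ 2 (mod 3). Now have -(2/3).
Factor out 2: 2 = 2. Since 3 ≡ 3 (mod 8), (2/3) = -1. Now have (1/3).
(1/3) = 1. Collecting the sign factors: 1.
Product: (-1)·(1) = -1.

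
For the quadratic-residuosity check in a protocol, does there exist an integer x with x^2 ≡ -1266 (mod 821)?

yes

Reduce the numerator: -1266 ≡ 376 (mod 821), so (-1266/821) = (376/821).
Factor out 2: 376 = 2^3·47. Since 821 ≡ 5 (mod 8), (2/821) = -1, and (2/821)^3 = -1. Now have -(47/821).
821 ≡ 1 (mod 4), so quadratic reciprocity gives (47/821) = (821/47). Reduce: 821 ≡ 22 (mod 47). Now have -(22/47).
Factor out 2: 22 = 2·11. Since 47 ≡ 7 (mod 8), (2/47) = +1. Now have -(11/47).
Both 11 ≡ 3 and 47 ≡ 3 (mod 4), so reciprocity gives (11/47) = -(47/11). Reduce: 47 ≡ 3 (mod 11). Now have (3/11).
Both 3 ≡ 3 and 11 ≡ 3 (mod 4), so reciprocity gives (3/11) = -(11/3). Reduce: 11 ≡ 2 (mod 3). Now have -(2/3).
Factor out 2: 2 = 2. Since 3 ≡ 3 (mod 8), (2/3) = -1. Now have (1/3).
(1/3) = 1. Collecting the sign factors: 1.
(-1266/821) = 1, and 821 is prime, so -1266 is a quadratic residue mod 821.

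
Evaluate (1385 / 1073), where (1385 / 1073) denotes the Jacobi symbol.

Reduce the numerator: 1385 ≡ 312 (mod 1073), so (1385 / 1073) = (312 / 1073).
Factor out 2: 312 = 2^3·39. Since 1073 ≡ 1 (mod 8), (2 / 1073) = +1, and (2 / 1073)^3 = +1. Now have (39 / 1073).
1073 ≡ 1 (mod 4), so quadratic reciprocity gives (39 / 1073) = (1073 / 39). Reduce: 1073 ≡ 20 (mod 39). Now have (20 / 39).
Factor out 2: 20 = 2^2·5. Since 39 ≡ 7 (mod 8), (2 / 39) = +1, and (2 / 39)^2 = +1. Now have (5 / 39).
5 ≡ 1 (mod 4), so quadratic reciprocity gives (5 / 39) = (39 / 5). Reduce: 39 ≡ 4 (mod 5). Now have (4 / 5).
Factor out 2: 4 = 2^2. Since 5 ≡ 5 (mod 8), (2 / 5) = -1, and (2 / 5)^2 = +1. Now have (1 / 5).
(1 / 5) = 1. Collecting the sign factors: 1.

1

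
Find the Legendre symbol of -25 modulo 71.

-1

Reduce the numerator: -25 ≡ 46 (mod 71), so (-25/71) = (46/71).
Factor out 2: 46 = 2·23. Since 71 ≡ 7 (mod 8), (2/71) = +1. Now have (23/71).
Both 23 ≡ 3 and 71 ≡ 3 (mod 4), so reciprocity gives (23/71) = -(71/23). Reduce: 71 ≡ 2 (mod 23). Now have -(2/23).
Factor out 2: 2 = 2. Since 23 ≡ 7 (mod 8), (2/23) = +1. Now have -(1/23).
(1/23) = 1. Collecting the sign factors: -1.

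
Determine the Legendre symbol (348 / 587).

Factor out 2: 348 = 2^2·87. Since 587 ≡ 3 (mod 8), (2 / 587) = -1, and (2 / 587)^2 = +1. Now have (87 / 587).
Both 87 ≡ 3 and 587 ≡ 3 (mod 4), so reciprocity gives (87 / 587) = -(587 / 87). Reduce: 587 ≡ 65 (mod 87). Now have -(65 / 87).
65 ≡ 1 (mod 4), so quadratic reciprocity gives (65 / 87) = (87 / 65). Reduce: 87 ≡ 22 (mod 65). Now have -(22 / 65).
Factor out 2: 22 = 2·11. Since 65 ≡ 1 (mod 8), (2 / 65) = +1. Now have -(11 / 65).
65 ≡ 1 (mod 4), so quadratic reciprocity gives (11 / 65) = (65 / 11). Reduce: 65 ≡ 10 (mod 11). Now have -(10 / 11).
Factor out 2: 10 = 2·5. Since 11 ≡ 3 (mod 8), (2 / 11) = -1. Now have (5 / 11).
5 ≡ 1 (mod 4), so quadratic reciprocity gives (5 / 11) = (11 / 5). Reduce: 11 ≡ 1 (mod 5). Now have (1 / 5).
(1 / 5) = 1. Collecting the sign factors: 1.

1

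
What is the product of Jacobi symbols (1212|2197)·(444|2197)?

-1

By multiplicativity, (1212·444|2197) = (1212|2197)·(444|2197).
First factor (1212|2197):
Factor out 2: 1212 = 2^2·303. Since 2197 ≡ 5 (mod 8), (2|2197) = -1, and (2|2197)^2 = +1. Now have (303|2197).
2197 ≡ 1 (mod 4), so quadratic reciprocity gives (303|2197) = (2197|303). Reduce: 2197 ≡ 76 (mod 303). Now have (76|303).
Factor out 2: 76 = 2^2·19. Since 303 ≡ 7 (mod 8), (2|303) = +1, and (2|303)^2 = +1. Now have (19|303).
Both 19 ≡ 3 and 303 ≡ 3 (mod 4), so reciprocity gives (19|303) = -(303|19). Reduce: 303 ≡ 18 (mod 19). Now have -(18|19).
Factor out 2: 18 = 2·9. Since 19 ≡ 3 (mod 8), (2|19) = -1. Now have (9|19).
9 ≡ 1 (mod 4), so quadratic reciprocity gives (9|19) = (19|9). Reduce: 19 ≡ 1 (mod 9). Now have (1|9).
(1|9) = 1. Collecting the sign factors: 1.
Second factor (444|2197):
Factor out 2: 444 = 2^2·111. Since 2197 ≡ 5 (mod 8), (2|2197) = -1, and (2|2197)^2 = +1. Now have (111|2197).
2197 ≡ 1 (mod 4), so quadratic reciprocity gives (111|2197) = (2197|111). Reduce: 2197 ≡ 88 (mod 111). Now have (88|111).
Factor out 2: 88 = 2^3·11. Since 111 ≡ 7 (mod 8), (2|111) = +1, and (2|111)^3 = +1. Now have (11|111).
Both 11 ≡ 3 and 111 ≡ 3 (mod 4), so reciprocity gives (11|111) = -(111|11). Reduce: 111 ≡ 1 (mod 11). Now have -(1|11).
(1|11) = 1. Collecting the sign factors: -1.
Product: (1)·(-1) = -1.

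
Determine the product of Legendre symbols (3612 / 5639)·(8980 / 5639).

By multiplicativity, (3612·8980 / 5639) = (3612 / 5639)·(8980 / 5639).
First factor (3612 / 5639):
Factor out 2: 3612 = 2^2·903. Since 5639 ≡ 7 (mod 8), (2 / 5639) = +1, and (2 / 5639)^2 = +1. Now have (903 / 5639).
Both 903 ≡ 3 and 5639 ≡ 3 (mod 4), so reciprocity gives (903 / 5639) = -(5639 / 903). Reduce: 5639 ≡ 221 (mod 903). Now have -(221 / 903).
221 ≡ 1 (mod 4), so quadratic reciprocity gives (221 / 903) = (903 / 221). Reduce: 903 ≡ 19 (mod 221). Now have -(19 / 221).
221 ≡ 1 (mod 4), so quadratic reciprocity gives (19 / 221) = (221 / 19). Reduce: 221 ≡ 12 (mod 19). Now have -(12 / 19).
Factor out 2: 12 = 2^2·3. Since 19 ≡ 3 (mod 8), (2 / 19) = -1, and (2 / 19)^2 = +1. Now have -(3 / 19).
Both 3 ≡ 3 and 19 ≡ 3 (mod 4), so reciprocity gives (3 / 19) = -(19 / 3). Reduce: 19 ≡ 1 (mod 3). Now have (1 / 3).
(1 / 3) = 1. Collecting the sign factors: 1.
Second factor (8980 / 5639):
Reduce the numerator: 8980 ≡ 3341 (mod 5639), so (8980 / 5639) = (3341 / 5639).
3341 ≡ 1 (mod 4), so quadratic reciprocity gives (3341 / 5639) = (5639 / 3341). Reduce: 5639 ≡ 2298 (mod 3341). Now have (2298 / 3341).
Factor out 2: 2298 = 2·1149. Since 3341 ≡ 5 (mod 8), (2 / 3341) = -1. Now have -(1149 / 3341).
1149 ≡ 1 (mod 4), so quadratic reciprocity gives (1149 / 3341) = (3341 / 1149). Reduce: 3341 ≡ 1043 (mod 1149). Now have -(1043 / 1149).
1149 ≡ 1 (mod 4), so quadratic reciprocity gives (1043 / 1149) = (1149 / 1043). Reduce: 1149 ≡ 106 (mod 1043). Now have -(106 / 1043).
Factor out 2: 106 = 2·53. Since 1043 ≡ 3 (mod 8), (2 / 1043) = -1. Now have (53 / 1043).
53 ≡ 1 (mod 4), so quadratic reciprocity gives (53 / 1043) = (1043 / 53). Reduce: 1043 ≡ 36 (mod 53). Now have (36 / 53).
Factor out 2: 36 = 2^2·9. Since 53 ≡ 5 (mod 8), (2 / 53) = -1, and (2 / 53)^2 = +1. Now have (9 / 53).
9 ≡ 1 (mod 4), so quadratic reciprocity gives (9 / 53) = (53 / 9). Reduce: 53 ≡ 8 (mod 9). Now have (8 / 9).
Factor out 2: 8 = 2^3. Since 9 ≡ 1 (mod 8), (2 / 9) = +1, and (2 / 9)^3 = +1. Now have (1 / 9).
(1 / 9) = 1. Collecting the sign factors: 1.
Product: (1)·(1) = 1.

1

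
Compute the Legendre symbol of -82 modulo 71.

Reduce the numerator: -82 ≡ 60 (mod 71), so (-82 / 71) = (60 / 71).
Factor out 2: 60 = 2^2·15. Since 71 ≡ 7 (mod 8), (2 / 71) = +1, and (2 / 71)^2 = +1. Now have (15 / 71).
Both 15 ≡ 3 and 71 ≡ 3 (mod 4), so reciprocity gives (15 / 71) = -(71 / 15). Reduce: 71 ≡ 11 (mod 15). Now have -(11 / 15).
Both 11 ≡ 3 and 15 ≡ 3 (mod 4), so reciprocity gives (11 / 15) = -(15 / 11). Reduce: 15 ≡ 4 (mod 11). Now have (4 / 11).
Factor out 2: 4 = 2^2. Since 11 ≡ 3 (mod 8), (2 / 11) = -1, and (2 / 11)^2 = +1. Now have (1 / 11).
(1 / 11) = 1. Collecting the sign factors: 1.

1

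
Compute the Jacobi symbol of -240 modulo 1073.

Pull out -1: (-240/1073) = (-1/1073)·(240/1073). Since 1073 ≡ 1 (mod 4), (-1/1073) = +1. Now have (240/1073).
Factor out 2: 240 = 2^4·15. Since 1073 ≡ 1 (mod 8), (2/1073) = +1, and (2/1073)^4 = +1. Now have (15/1073).
1073 ≡ 1 (mod 4), so quadratic reciprocity gives (15/1073) = (1073/15). Reduce: 1073 ≡ 8 (mod 15). Now have (8/15).
Factor out 2: 8 = 2^3. Since 15 ≡ 7 (mod 8), (2/15) = +1, and (2/15)^3 = +1. Now have (1/15).
(1/15) = 1. Collecting the sign factors: 1.

1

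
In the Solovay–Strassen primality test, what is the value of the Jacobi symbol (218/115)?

(218/115)
  = (103/115)    [218 ≡ 103 mod 115]
  = -(115/103)    [QR: both ≡ 3 mod 4, sign flips]
  = -(12/103)    [115 ≡ 12 mod 103]
  = -(3/103)    [103 ≡ 7 mod 8 ⇒ (2/103)^2 = +1]
  = (103/3)    [QR: both ≡ 3 mod 4, sign flips]
  = (1/3)    [103 ≡ 1 mod 3]
  = 1    [(1/3) = 1]

1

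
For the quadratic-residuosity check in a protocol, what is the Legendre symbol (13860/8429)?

1

Reduce the numerator: 13860 ≡ 5431 (mod 8429), so (13860/8429) = (5431/8429).
8429 ≡ 1 (mod 4), so quadratic reciprocity gives (5431/8429) = (8429/5431). Reduce: 8429 ≡ 2998 (mod 5431). Now have (2998/5431).
Factor out 2: 2998 = 2·1499. Since 5431 ≡ 7 (mod 8), (2/5431) = +1. Now have (1499/5431).
Both 1499 ≡ 3 and 5431 ≡ 3 (mod 4), so reciprocity gives (1499/5431) = -(5431/1499). Reduce: 5431 ≡ 934 (mod 1499). Now have -(934/1499).
Factor out 2: 934 = 2·467. Since 1499 ≡ 3 (mod 8), (2/1499) = -1. Now have (467/1499).
Both 467 ≡ 3 and 1499 ≡ 3 (mod 4), so reciprocity gives (467/1499) = -(1499/467). Reduce: 1499 ≡ 98 (mod 467). Now have -(98/467).
Factor out 2: 98 = 2·49. Since 467 ≡ 3 (mod 8), (2/467) = -1. Now have (49/467).
49 ≡ 1 (mod 4), so quadratic reciprocity gives (49/467) = (467/49). Reduce: 467 ≡ 26 (mod 49). Now have (26/49).
Factor out 2: 26 = 2·13. Since 49 ≡ 1 (mod 8), (2/49) = +1. Now have (13/49).
13 ≡ 1 (mod 4), so quadratic reciprocity gives (13/49) = (49/13). Reduce: 49 ≡ 10 (mod 13). Now have (10/13).
Factor out 2: 10 = 2·5. Since 13 ≡ 5 (mod 8), (2/13) = -1. Now have -(5/13).
5 ≡ 1 (mod 4), so quadratic reciprocity gives (5/13) = (13/5). Reduce: 13 ≡ 3 (mod 5). Now have -(3/5).
5 ≡ 1 (mod 4), so quadratic reciprocity gives (3/5) = (5/3). Reduce: 5 ≡ 2 (mod 3). Now have -(2/3).
Factor out 2: 2 = 2. Since 3 ≡ 3 (mod 8), (2/3) = -1. Now have (1/3).
(1/3) = 1. Collecting the sign factors: 1.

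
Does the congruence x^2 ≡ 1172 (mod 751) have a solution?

Reduce the numerator: 1172 ≡ 421 (mod 751), so (1172/751) = (421/751).
421 ≡ 1 (mod 4), so quadratic reciprocity gives (421/751) = (751/421). Reduce: 751 ≡ 330 (mod 421). Now have (330/421).
Factor out 2: 330 = 2·165. Since 421 ≡ 5 (mod 8), (2/421) = -1. Now have -(165/421).
165 ≡ 1 (mod 4), so quadratic reciprocity gives (165/421) = (421/165). Reduce: 421 ≡ 91 (mod 165). Now have -(91/165).
165 ≡ 1 (mod 4), so quadratic reciprocity gives (91/165) = (165/91). Reduce: 165 ≡ 74 (mod 91). Now have -(74/91).
Factor out 2: 74 = 2·37. Since 91 ≡ 3 (mod 8), (2/91) = -1. Now have (37/91).
37 ≡ 1 (mod 4), so quadratic reciprocity gives (37/91) = (91/37). Reduce: 91 ≡ 17 (mod 37). Now have (17/37).
17 ≡ 1 (mod 4), so quadratic reciprocity gives (17/37) = (37/17). Reduce: 37 ≡ 3 (mod 17). Now have (3/17).
17 ≡ 1 (mod 4), so quadratic reciprocity gives (3/17) = (17/3). Reduce: 17 ≡ 2 (mod 3). Now have (2/3).
Factor out 2: 2 = 2. Since 3 ≡ 3 (mod 8), (2/3) = -1. Now have -(1/3).
(1/3) = 1. Collecting the sign factors: -1.
(1172/751) = -1, and 751 is prime, so 1172 is not a quadratic residue mod 751.

no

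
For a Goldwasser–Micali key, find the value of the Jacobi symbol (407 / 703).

0

Both 407 ≡ 3 and 703 ≡ 3 (mod 4), so reciprocity gives (407 / 703) = -(703 / 407). Reduce: 703 ≡ 296 (mod 407). Now have -(296 / 407).
Factor out 2: 296 = 2^3·37. Since 407 ≡ 7 (mod 8), (2 / 407) = +1, and (2 / 407)^3 = +1. Now have -(37 / 407).
37 ≡ 1 (mod 4), so quadratic reciprocity gives (37 / 407) = (407 / 37). Reduce: 407 ≡ 0 (mod 37). Now have -(0 / 37).
The numerator is now 0 with denominator 37 > 1: the symbol is 0.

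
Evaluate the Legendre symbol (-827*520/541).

By multiplicativity, (-827·520/541) = (-827/541)·(520/541).
First factor (-827/541):
(-827/541)
  = (255/541)    [-827 ≡ 255 mod 541]
  = (541/255)    [QR: 541 ≡ 1 mod 4, sign kept]
  = (31/255)    [541 ≡ 31 mod 255]
  = -(255/31)    [QR: both ≡ 3 mod 4, sign flips]
  = -(7/31)    [255 ≡ 7 mod 31]
  = (31/7)    [QR: both ≡ 3 mod 4, sign flips]
  = (3/7)    [31 ≡ 3 mod 7]
  = -(7/3)    [QR: both ≡ 3 mod 4, sign flips]
  = -(1/3)    [7 ≡ 1 mod 3]
  = -1    [(1/3) = 1]
Second factor (520/541):
(520/541)
  = -(65/541)    [541 ≡ 5 mod 8 ⇒ (2/541)^3 = -1]
  = -(541/65)    [QR: 65 ≡ 1 mod 4, sign kept]
  = -(21/65)    [541 ≡ 21 mod 65]
  = -(65/21)    [QR: 21 ≡ 1 mod 4, sign kept]
  = -(2/21)    [65 ≡ 2 mod 21]
  = (1/21)    [21 ≡ 5 mod 8 ⇒ (2/21) = -1]
  = 1    [(1/21) = 1]
Product: (-1)·(1) = -1.

-1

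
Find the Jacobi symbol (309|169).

1

Reduce the numerator: 309 ≡ 140 (mod 169), so (309|169) = (140|169).
Factor out 2: 140 = 2^2·35. Since 169 ≡ 1 (mod 8), (2|169) = +1, and (2|169)^2 = +1. Now have (35|169).
169 ≡ 1 (mod 4), so quadratic reciprocity gives (35|169) = (169|35). Reduce: 169 ≡ 29 (mod 35). Now have (29|35).
29 ≡ 1 (mod 4), so quadratic reciprocity gives (29|35) = (35|29). Reduce: 35 ≡ 6 (mod 29). Now have (6|29).
Factor out 2: 6 = 2·3. Since 29 ≡ 5 (mod 8), (2|29) = -1. Now have -(3|29).
29 ≡ 1 (mod 4), so quadratic reciprocity gives (3|29) = (29|3). Reduce: 29 ≡ 2 (mod 3). Now have -(2|3).
Factor out 2: 2 = 2. Since 3 ≡ 3 (mod 8), (2|3) = -1. Now have (1|3).
(1|3) = 1. Collecting the sign factors: 1.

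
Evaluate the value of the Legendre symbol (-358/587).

1

Reduce the numerator: -358 ≡ 229 (mod 587), so (-358/587) = (229/587).
229 ≡ 1 (mod 4), so quadratic reciprocity gives (229/587) = (587/229). Reduce: 587 ≡ 129 (mod 229). Now have (129/229).
129 ≡ 1 (mod 4), so quadratic reciprocity gives (129/229) = (229/129). Reduce: 229 ≡ 100 (mod 129). Now have (100/129).
Factor out 2: 100 = 2^2·25. Since 129 ≡ 1 (mod 8), (2/129) = +1, and (2/129)^2 = +1. Now have (25/129).
25 ≡ 1 (mod 4), so quadratic reciprocity gives (25/129) = (129/25). Reduce: 129 ≡ 4 (mod 25). Now have (4/25).
Factor out 2: 4 = 2^2. Since 25 ≡ 1 (mod 8), (2/25) = +1, and (2/25)^2 = +1. Now have (1/25).
(1/25) = 1. Collecting the sign factors: 1.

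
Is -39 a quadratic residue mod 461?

(-39/461)
  = (39/461)    [461 ≡ 1 mod 4 ⇒ (-1/461) = +1]
  = (461/39)    [QR: 461 ≡ 1 mod 4, sign kept]
  = (32/39)    [461 ≡ 32 mod 39]
  = (1/39)    [39 ≡ 7 mod 8 ⇒ (2/39)^5 = +1]
  = 1    [(1/39) = 1]
(-39/461) = 1, and 461 is prime, so -39 is a quadratic residue mod 461.

yes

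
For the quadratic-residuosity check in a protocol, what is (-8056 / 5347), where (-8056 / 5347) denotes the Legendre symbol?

1

(-8056 / 5347)
  = (2638 / 5347)    [-8056 ≡ 2638 mod 5347]
  = -(1319 / 5347)    [5347 ≡ 3 mod 8 ⇒ (2 / 5347) = -1]
  = (5347 / 1319)    [QR: both ≡ 3 mod 4, sign flips]
  = (71 / 1319)    [5347 ≡ 71 mod 1319]
  = -(1319 / 71)    [QR: both ≡ 3 mod 4, sign flips]
  = -(41 / 71)    [1319 ≡ 41 mod 71]
  = -(71 / 41)    [QR: 41 ≡ 1 mod 4, sign kept]
  = -(30 / 41)    [71 ≡ 30 mod 41]
  = -(15 / 41)    [41 ≡ 1 mod 8 ⇒ (2 / 41) = +1]
  = -(41 / 15)    [QR: 41 ≡ 1 mod 4, sign kept]
  = -(11 / 15)    [41 ≡ 11 mod 15]
  = (15 / 11)    [QR: both ≡ 3 mod 4, sign flips]
  = (4 / 11)    [15 ≡ 4 mod 11]
  = (1 / 11)    [11 ≡ 3 mod 8 ⇒ (2 / 11)^2 = +1]
  = 1    [(1 / 11) = 1]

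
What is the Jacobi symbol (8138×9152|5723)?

-1

By multiplicativity, (8138·9152|5723) = (8138|5723)·(9152|5723).
First factor (8138|5723):
(8138|5723)
  = (2415|5723)    [8138 ≡ 2415 mod 5723]
  = -(5723|2415)    [QR: both ≡ 3 mod 4, sign flips]
  = -(893|2415)    [5723 ≡ 893 mod 2415]
  = -(2415|893)    [QR: 893 ≡ 1 mod 4, sign kept]
  = -(629|893)    [2415 ≡ 629 mod 893]
  = -(893|629)    [QR: 629 ≡ 1 mod 4, sign kept]
  = -(264|629)    [893 ≡ 264 mod 629]
  = (33|629)    [629 ≡ 5 mod 8 ⇒ (2|629)^3 = -1]
  = (629|33)    [QR: 33 ≡ 1 mod 4, sign kept]
  = (2|33)    [629 ≡ 2 mod 33]
  = (1|33)    [33 ≡ 1 mod 8 ⇒ (2|33) = +1]
  = 1    [(1|33) = 1]
Second factor (9152|5723):
(9152|5723)
  = (3429|5723)    [9152 ≡ 3429 mod 5723]
  = (5723|3429)    [QR: 3429 ≡ 1 mod 4, sign kept]
  = (2294|3429)    [5723 ≡ 2294 mod 3429]
  = -(1147|3429)    [3429 ≡ 5 mod 8 ⇒ (2|3429) = -1]
  = -(3429|1147)    [QR: 3429 ≡ 1 mod 4, sign kept]
  = -(1135|1147)    [3429 ≡ 1135 mod 1147]
  = (1147|1135)    [QR: both ≡ 3 mod 4, sign flips]
  = (12|1135)    [1147 ≡ 12 mod 1135]
  = (3|1135)    [1135 ≡ 7 mod 8 ⇒ (2|1135)^2 = +1]
  = -(1135|3)    [QR: both ≡ 3 mod 4, sign flips]
  = -(1|3)    [1135 ≡ 1 mod 3]
  = -1    [(1|3) = 1]
Product: (1)·(-1) = -1.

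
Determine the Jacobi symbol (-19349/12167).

-1

Pull out -1: (-19349/12167) = (-1/12167)·(19349/12167). Since 12167 ≡ 3 (mod 4), (-1/12167) = -1. Now have -(19349/12167).
Reduce the numerator: 19349 ≡ 7182 (mod 12167), so (19349/12167) = (7182/12167).
Factor out 2: 7182 = 2·3591. Since 12167 ≡ 7 (mod 8), (2/12167) = +1. Now have -(3591/12167).
Both 3591 ≡ 3 and 12167 ≡ 3 (mod 4), so reciprocity gives (3591/12167) = -(12167/3591). Reduce: 12167 ≡ 1394 (mod 3591). Now have (1394/3591).
Factor out 2: 1394 = 2·697. Since 3591 ≡ 7 (mod 8), (2/3591) = +1. Now have (697/3591).
697 ≡ 1 (mod 4), so quadratic reciprocity gives (697/3591) = (3591/697). Reduce: 3591 ≡ 106 (mod 697). Now have (106/697).
Factor out 2: 106 = 2·53. Since 697 ≡ 1 (mod 8), (2/697) = +1. Now have (53/697).
53 ≡ 1 (mod 4), so quadratic reciprocity gives (53/697) = (697/53). Reduce: 697 ≡ 8 (mod 53). Now have (8/53).
Factor out 2: 8 = 2^3. Since 53 ≡ 5 (mod 8), (2/53) = -1, and (2/53)^3 = -1. Now have -(1/53).
(1/53) = 1. Collecting the sign factors: -1.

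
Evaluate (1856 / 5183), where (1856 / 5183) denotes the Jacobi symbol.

-1

(1856 / 5183)
  = (29 / 5183)    [5183 ≡ 7 mod 8 ⇒ (2 / 5183)^6 = +1]
  = (5183 / 29)    [QR: 29 ≡ 1 mod 4, sign kept]
  = (21 / 29)    [5183 ≡ 21 mod 29]
  = (29 / 21)    [QR: 21 ≡ 1 mod 4, sign kept]
  = (8 / 21)    [29 ≡ 8 mod 21]
  = -(1 / 21)    [21 ≡ 5 mod 8 ⇒ (2 / 21)^3 = -1]
  = -1    [(1 / 21) = 1]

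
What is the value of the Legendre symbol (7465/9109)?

(7465/9109)
  = (9109/7465)    [QR: 7465 ≡ 1 mod 4, sign kept]
  = (1644/7465)    [9109 ≡ 1644 mod 7465]
  = (411/7465)    [7465 ≡ 1 mod 8 ⇒ (2/7465)^2 = +1]
  = (7465/411)    [QR: 7465 ≡ 1 mod 4, sign kept]
  = (67/411)    [7465 ≡ 67 mod 411]
  = -(411/67)    [QR: both ≡ 3 mod 4, sign flips]
  = -(9/67)    [411 ≡ 9 mod 67]
  = -(67/9)    [QR: 9 ≡ 1 mod 4, sign kept]
  = -(4/9)    [67 ≡ 4 mod 9]
  = -(1/9)    [9 ≡ 1 mod 8 ⇒ (2/9)^2 = +1]
  = -1    [(1/9) = 1]

-1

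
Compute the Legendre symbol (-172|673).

Pull out -1: (-172|673) = (-1|673)·(172|673). Since 673 ≡ 1 (mod 4), (-1|673) = +1. Now have (172|673).
Factor out 2: 172 = 2^2·43. Since 673 ≡ 1 (mod 8), (2|673) = +1, and (2|673)^2 = +1. Now have (43|673).
673 ≡ 1 (mod 4), so quadratic reciprocity gives (43|673) = (673|43). Reduce: 673 ≡ 28 (mod 43). Now have (28|43).
Factor out 2: 28 = 2^2·7. Since 43 ≡ 3 (mod 8), (2|43) = -1, and (2|43)^2 = +1. Now have (7|43).
Both 7 ≡ 3 and 43 ≡ 3 (mod 4), so reciprocity gives (7|43) = -(43|7). Reduce: 43 ≡ 1 (mod 7). Now have -(1|7).
(1|7) = 1. Collecting the sign factors: -1.

-1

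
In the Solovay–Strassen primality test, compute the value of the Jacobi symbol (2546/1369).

Reduce the numerator: 2546 ≡ 1177 (mod 1369), so (2546/1369) = (1177/1369).
1177 ≡ 1 (mod 4), so quadratic reciprocity gives (1177/1369) = (1369/1177). Reduce: 1369 ≡ 192 (mod 1177). Now have (192/1177).
Factor out 2: 192 = 2^6·3. Since 1177 ≡ 1 (mod 8), (2/1177) = +1, and (2/1177)^6 = +1. Now have (3/1177).
1177 ≡ 1 (mod 4), so quadratic reciprocity gives (3/1177) = (1177/3). Reduce: 1177 ≡ 1 (mod 3). Now have (1/3).
(1/3) = 1. Collecting the sign factors: 1.

1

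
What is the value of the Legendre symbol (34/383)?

1

(34/383)
  = (17/383)    [383 ≡ 7 mod 8 ⇒ (2/383) = +1]
  = (383/17)    [QR: 17 ≡ 1 mod 4, sign kept]
  = (9/17)    [383 ≡ 9 mod 17]
  = (17/9)    [QR: 9 ≡ 1 mod 4, sign kept]
  = (8/9)    [17 ≡ 8 mod 9]
  = (1/9)    [9 ≡ 1 mod 8 ⇒ (2/9)^3 = +1]
  = 1    [(1/9) = 1]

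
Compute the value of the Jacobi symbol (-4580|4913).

(-4580|4913)
  = (333|4913)    [-4580 ≡ 333 mod 4913]
  = (4913|333)    [QR: 333 ≡ 1 mod 4, sign kept]
  = (251|333)    [4913 ≡ 251 mod 333]
  = (333|251)    [QR: 333 ≡ 1 mod 4, sign kept]
  = (82|251)    [333 ≡ 82 mod 251]
  = -(41|251)    [251 ≡ 3 mod 8 ⇒ (2|251) = -1]
  = -(251|41)    [QR: 41 ≡ 1 mod 4, sign kept]
  = -(5|41)    [251 ≡ 5 mod 41]
  = -(41|5)    [QR: 5 ≡ 1 mod 4, sign kept]
  = -(1|5)    [41 ≡ 1 mod 5]
  = -1    [(1|5) = 1]

-1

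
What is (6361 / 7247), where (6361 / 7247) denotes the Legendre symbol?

-1

(6361 / 7247)
  = (7247 / 6361)    [QR: 6361 ≡ 1 mod 4, sign kept]
  = (886 / 6361)    [7247 ≡ 886 mod 6361]
  = (443 / 6361)    [6361 ≡ 1 mod 8 ⇒ (2 / 6361) = +1]
  = (6361 / 443)    [QR: 6361 ≡ 1 mod 4, sign kept]
  = (159 / 443)    [6361 ≡ 159 mod 443]
  = -(443 / 159)    [QR: both ≡ 3 mod 4, sign flips]
  = -(125 / 159)    [443 ≡ 125 mod 159]
  = -(159 / 125)    [QR: 125 ≡ 1 mod 4, sign kept]
  = -(34 / 125)    [159 ≡ 34 mod 125]
  = (17 / 125)    [125 ≡ 5 mod 8 ⇒ (2 / 125) = -1]
  = (125 / 17)    [QR: 17 ≡ 1 mod 4, sign kept]
  = (6 / 17)    [125 ≡ 6 mod 17]
  = (3 / 17)    [17 ≡ 1 mod 8 ⇒ (2 / 17) = +1]
  = (17 / 3)    [QR: 17 ≡ 1 mod 4, sign kept]
  = (2 / 3)    [17 ≡ 2 mod 3]
  = -(1 / 3)    [3 ≡ 3 mod 8 ⇒ (2 / 3) = -1]
  = -1    [(1 / 3) = 1]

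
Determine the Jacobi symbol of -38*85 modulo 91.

-1

By multiplicativity, (-38·85 / 91) = (-38 / 91)·(85 / 91).
First factor (-38 / 91):
(-38 / 91)
  = (53 / 91)    [-38 ≡ 53 mod 91]
  = (91 / 53)    [QR: 53 ≡ 1 mod 4, sign kept]
  = (38 / 53)    [91 ≡ 38 mod 53]
  = -(19 / 53)    [53 ≡ 5 mod 8 ⇒ (2 / 53) = -1]
  = -(53 / 19)    [QR: 53 ≡ 1 mod 4, sign kept]
  = -(15 / 19)    [53 ≡ 15 mod 19]
  = (19 / 15)    [QR: both ≡ 3 mod 4, sign flips]
  = (4 / 15)    [19 ≡ 4 mod 15]
  = (1 / 15)    [15 ≡ 7 mod 8 ⇒ (2 / 15)^2 = +1]
  = 1    [(1 / 15) = 1]
Second factor (85 / 91):
(85 / 91)
  = (91 / 85)    [QR: 85 ≡ 1 mod 4, sign kept]
  = (6 / 85)    [91 ≡ 6 mod 85]
  = -(3 / 85)    [85 ≡ 5 mod 8 ⇒ (2 / 85) = -1]
  = -(85 / 3)    [QR: 85 ≡ 1 mod 4, sign kept]
  = -(1 / 3)    [85 ≡ 1 mod 3]
  = -1    [(1 / 3) = 1]
Product: (1)·(-1) = -1.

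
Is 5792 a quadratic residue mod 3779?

yes

(5792/3779)
  = (2013/3779)    [5792 ≡ 2013 mod 3779]
  = (3779/2013)    [QR: 2013 ≡ 1 mod 4, sign kept]
  = (1766/2013)    [3779 ≡ 1766 mod 2013]
  = -(883/2013)    [2013 ≡ 5 mod 8 ⇒ (2/2013) = -1]
  = -(2013/883)    [QR: 2013 ≡ 1 mod 4, sign kept]
  = -(247/883)    [2013 ≡ 247 mod 883]
  = (883/247)    [QR: both ≡ 3 mod 4, sign flips]
  = (142/247)    [883 ≡ 142 mod 247]
  = (71/247)    [247 ≡ 7 mod 8 ⇒ (2/247) = +1]
  = -(247/71)    [QR: both ≡ 3 mod 4, sign flips]
  = -(34/71)    [247 ≡ 34 mod 71]
  = -(17/71)    [71 ≡ 7 mod 8 ⇒ (2/71) = +1]
  = -(71/17)    [QR: 17 ≡ 1 mod 4, sign kept]
  = -(3/17)    [71 ≡ 3 mod 17]
  = -(17/3)    [QR: 17 ≡ 1 mod 4, sign kept]
  = -(2/3)    [17 ≡ 2 mod 3]
  = (1/3)    [3 ≡ 3 mod 8 ⇒ (2/3) = -1]
  = 1    [(1/3) = 1]
The Legendre symbol is 1, so x^2 ≡ 5792 (mod 3779) has solution.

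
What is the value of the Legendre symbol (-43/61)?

-1

(-43/61)
  = (18/61)    [-43 ≡ 18 mod 61]
  = -(9/61)    [61 ≡ 5 mod 8 ⇒ (2/61) = -1]
  = -(61/9)    [QR: 9 ≡ 1 mod 4, sign kept]
  = -(7/9)    [61 ≡ 7 mod 9]
  = -(9/7)    [QR: 9 ≡ 1 mod 4, sign kept]
  = -(2/7)    [9 ≡ 2 mod 7]
  = -(1/7)    [7 ≡ 7 mod 8 ⇒ (2/7) = +1]
  = -1    [(1/7) = 1]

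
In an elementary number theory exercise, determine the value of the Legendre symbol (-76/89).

-1

(-76/89)
  = (13/89)    [-76 ≡ 13 mod 89]
  = (89/13)    [QR: 13 ≡ 1 mod 4, sign kept]
  = (11/13)    [89 ≡ 11 mod 13]
  = (13/11)    [QR: 13 ≡ 1 mod 4, sign kept]
  = (2/11)    [13 ≡ 2 mod 11]
  = -(1/11)    [11 ≡ 3 mod 8 ⇒ (2/11) = -1]
  = -1    [(1/11) = 1]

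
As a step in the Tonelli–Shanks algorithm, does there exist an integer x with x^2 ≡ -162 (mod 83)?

yes

Pull out -1: (-162|83) = (-1|83)·(162|83). Since 83 ≡ 3 (mod 4), (-1|83) = -1. Now have -(162|83).
Reduce the numerator: 162 ≡ 79 (mod 83), so (162|83) = (79|83).
Both 79 ≡ 3 and 83 ≡ 3 (mod 4), so reciprocity gives (79|83) = -(83|79). Reduce: 83 ≡ 4 (mod 79). Now have (4|79).
Factor out 2: 4 = 2^2. Since 79 ≡ 7 (mod 8), (2|79) = +1, and (2|79)^2 = +1. Now have (1|79).
(1|79) = 1. Collecting the sign factors: 1.
(-162|83) = 1, and 83 is prime, so -162 is a quadratic residue mod 83.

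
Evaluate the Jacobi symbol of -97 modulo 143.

1

(-97/143)
  = (46/143)    [-97 ≡ 46 mod 143]
  = (23/143)    [143 ≡ 7 mod 8 ⇒ (2/143) = +1]
  = -(143/23)    [QR: both ≡ 3 mod 4, sign flips]
  = -(5/23)    [143 ≡ 5 mod 23]
  = -(23/5)    [QR: 5 ≡ 1 mod 4, sign kept]
  = -(3/5)    [23 ≡ 3 mod 5]
  = -(5/3)    [QR: 5 ≡ 1 mod 4, sign kept]
  = -(2/3)    [5 ≡ 2 mod 3]
  = (1/3)    [3 ≡ 3 mod 8 ⇒ (2/3) = -1]
  = 1    [(1/3) = 1]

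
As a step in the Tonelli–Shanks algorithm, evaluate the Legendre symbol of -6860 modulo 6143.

Reduce the numerator: -6860 ≡ 5426 (mod 6143), so (-6860|6143) = (5426|6143).
Factor out 2: 5426 = 2·2713. Since 6143 ≡ 7 (mod 8), (2|6143) = +1. Now have (2713|6143).
2713 ≡ 1 (mod 4), so quadratic reciprocity gives (2713|6143) = (6143|2713). Reduce: 6143 ≡ 717 (mod 2713). Now have (717|2713).
717 ≡ 1 (mod 4), so quadratic reciprocity gives (717|2713) = (2713|717). Reduce: 2713 ≡ 562 (mod 717). Now have (562|717).
Factor out 2: 562 = 2·281. Since 717 ≡ 5 (mod 8), (2|717) = -1. Now have -(281|717).
281 ≡ 1 (mod 4), so quadratic reciprocity gives (281|717) = (717|281). Reduce: 717 ≡ 155 (mod 281). Now have -(155|281).
281 ≡ 1 (mod 4), so quadratic reciprocity gives (155|281) = (281|155). Reduce: 281 ≡ 126 (mod 155). Now have -(126|155).
Factor out 2: 126 = 2·63. Since 155 ≡ 3 (mod 8), (2|155) = -1. Now have (63|155).
Both 63 ≡ 3 and 155 ≡ 3 (mod 4), so reciprocity gives (63|155) = -(155|63). Reduce: 155 ≡ 29 (mod 63). Now have -(29|63).
29 ≡ 1 (mod 4), so quadratic reciprocity gives (29|63) = (63|29). Reduce: 63 ≡ 5 (mod 29). Now have -(5|29).
5 ≡ 1 (mod 4), so quadratic reciprocity gives (5|29) = (29|5). Reduce: 29 ≡ 4 (mod 5). Now have -(4|5).
Factor out 2: 4 = 2^2. Since 5 ≡ 5 (mod 8), (2|5) = -1, and (2|5)^2 = +1. Now have -(1|5).
(1|5) = 1. Collecting the sign factors: -1.

-1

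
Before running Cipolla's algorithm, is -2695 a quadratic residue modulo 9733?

(-2695/9733)
  = (2695/9733)    [9733 ≡ 1 mod 4 ⇒ (-1/9733) = +1]
  = (9733/2695)    [QR: 9733 ≡ 1 mod 4, sign kept]
  = (1648/2695)    [9733 ≡ 1648 mod 2695]
  = (103/2695)    [2695 ≡ 7 mod 8 ⇒ (2/2695)^4 = +1]
  = -(2695/103)    [QR: both ≡ 3 mod 4, sign flips]
  = -(17/103)    [2695 ≡ 17 mod 103]
  = -(103/17)    [QR: 17 ≡ 1 mod 4, sign kept]
  = -(1/17)    [103 ≡ 1 mod 17]
  = -1    [(1/17) = 1]
The Legendre symbol is -1, so x^2 ≡ -2695 (mod 9733) has no solution.

no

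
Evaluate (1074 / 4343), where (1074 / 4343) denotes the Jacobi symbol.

-1

(1074 / 4343)
  = (537 / 4343)    [4343 ≡ 7 mod 8 ⇒ (2 / 4343) = +1]
  = (4343 / 537)    [QR: 537 ≡ 1 mod 4, sign kept]
  = (47 / 537)    [4343 ≡ 47 mod 537]
  = (537 / 47)    [QR: 537 ≡ 1 mod 4, sign kept]
  = (20 / 47)    [537 ≡ 20 mod 47]
  = (5 / 47)    [47 ≡ 7 mod 8 ⇒ (2 / 47)^2 = +1]
  = (47 / 5)    [QR: 5 ≡ 1 mod 4, sign kept]
  = (2 / 5)    [47 ≡ 2 mod 5]
  = -(1 / 5)    [5 ≡ 5 mod 8 ⇒ (2 / 5) = -1]
  = -1    [(1 / 5) = 1]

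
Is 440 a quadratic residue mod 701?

Factor out 2: 440 = 2^3·55. Since 701 ≡ 5 (mod 8), (2/701) = -1, and (2/701)^3 = -1. Now have -(55/701).
701 ≡ 1 (mod 4), so quadratic reciprocity gives (55/701) = (701/55). Reduce: 701 ≡ 41 (mod 55). Now have -(41/55).
41 ≡ 1 (mod 4), so quadratic reciprocity gives (41/55) = (55/41). Reduce: 55 ≡ 14 (mod 41). Now have -(14/41).
Factor out 2: 14 = 2·7. Since 41 ≡ 1 (mod 8), (2/41) = +1. Now have -(7/41).
41 ≡ 1 (mod 4), so quadratic reciprocity gives (7/41) = (41/7). Reduce: 41 ≡ 6 (mod 7). Now have -(6/7).
Factor out 2: 6 = 2·3. Since 7 ≡ 7 (mod 8), (2/7) = +1. Now have -(3/7).
Both 3 ≡ 3 and 7 ≡ 3 (mod 4), so reciprocity gives (3/7) = -(7/3). Reduce: 7 ≡ 1 (mod 3). Now have (1/3).
(1/3) = 1. Collecting the sign factors: 1.
(440/701) = 1, and 701 is prime, so 440 is a quadratic residue mod 701.

yes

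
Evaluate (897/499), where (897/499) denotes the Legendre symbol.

-1

(897/499)
  = (398/499)    [897 ≡ 398 mod 499]
  = -(199/499)    [499 ≡ 3 mod 8 ⇒ (2/499) = -1]
  = (499/199)    [QR: both ≡ 3 mod 4, sign flips]
  = (101/199)    [499 ≡ 101 mod 199]
  = (199/101)    [QR: 101 ≡ 1 mod 4, sign kept]
  = (98/101)    [199 ≡ 98 mod 101]
  = -(49/101)    [101 ≡ 5 mod 8 ⇒ (2/101) = -1]
  = -(101/49)    [QR: 49 ≡ 1 mod 4, sign kept]
  = -(3/49)    [101 ≡ 3 mod 49]
  = -(49/3)    [QR: 49 ≡ 1 mod 4, sign kept]
  = -(1/3)    [49 ≡ 1 mod 3]
  = -1    [(1/3) = 1]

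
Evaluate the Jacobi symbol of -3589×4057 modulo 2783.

-1

By multiplicativity, (-3589·4057/2783) = (-3589/2783)·(4057/2783).
First factor (-3589/2783):
Reduce the numerator: -3589 ≡ 1977 (mod 2783), so (-3589/2783) = (1977/2783).
1977 ≡ 1 (mod 4), so quadratic reciprocity gives (1977/2783) = (2783/1977). Reduce: 2783 ≡ 806 (mod 1977). Now have (806/1977).
Factor out 2: 806 = 2·403. Since 1977 ≡ 1 (mod 8), (2/1977) = +1. Now have (403/1977).
1977 ≡ 1 (mod 4), so quadratic reciprocity gives (403/1977) = (1977/403). Reduce: 1977 ≡ 365 (mod 403). Now have (365/403).
365 ≡ 1 (mod 4), so quadratic reciprocity gives (365/403) = (403/365). Reduce: 403 ≡ 38 (mod 365). Now have (38/365).
Factor out 2: 38 = 2·19. Since 365 ≡ 5 (mod 8), (2/365) = -1. Now have -(19/365).
365 ≡ 1 (mod 4), so quadratic reciprocity gives (19/365) = (365/19). Reduce: 365 ≡ 4 (mod 19). Now have -(4/19).
Factor out 2: 4 = 2^2. Since 19 ≡ 3 (mod 8), (2/19) = -1, and (2/19)^2 = +1. Now have -(1/19).
(1/19) = 1. Collecting the sign factors: -1.
Second factor (4057/2783):
Reduce the numerator: 4057 ≡ 1274 (mod 2783), so (4057/2783) = (1274/2783).
Factor out 2: 1274 = 2·637. Since 2783 ≡ 7 (mod 8), (2/2783) = +1. Now have (637/2783).
637 ≡ 1 (mod 4), so quadratic reciprocity gives (637/2783) = (2783/637). Reduce: 2783 ≡ 235 (mod 637). Now have (235/637).
637 ≡ 1 (mod 4), so quadratic reciprocity gives (235/637) = (637/235). Reduce: 637 ≡ 167 (mod 235). Now have (167/235).
Both 167 ≡ 3 and 235 ≡ 3 (mod 4), so reciprocity gives (167/235) = -(235/167). Reduce: 235 ≡ 68 (mod 167). Now have -(68/167).
Factor out 2: 68 = 2^2·17. Since 167 ≡ 7 (mod 8), (2/167) = +1, and (2/167)^2 = +1. Now have -(17/167).
17 ≡ 1 (mod 4), so quadratic reciprocity gives (17/167) = (167/17). Reduce: 167 ≡ 14 (mod 17). Now have -(14/17).
Factor out 2: 14 = 2·7. Since 17 ≡ 1 (mod 8), (2/17) = +1. Now have -(7/17).
17 ≡ 1 (mod 4), so quadratic reciprocity gives (7/17) = (17/7). Reduce: 17 ≡ 3 (mod 7). Now have -(3/7).
Both 3 ≡ 3 and 7 ≡ 3 (mod 4), so reciprocity gives (3/7) = -(7/3). Reduce: 7 ≡ 1 (mod 3). Now have (1/3).
(1/3) = 1. Collecting the sign factors: 1.
Product: (-1)·(1) = -1.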